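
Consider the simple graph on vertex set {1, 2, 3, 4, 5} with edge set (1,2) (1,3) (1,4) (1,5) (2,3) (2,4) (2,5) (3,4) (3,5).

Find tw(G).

3

A width-3 tree decomposition is:
Bags: B1 = {1, 2, 3, 5}  B2 = {1, 2, 3, 4}
Tree: B1–B2
The largest bag has 4 vertices, giving width 3; this decomposition certifies tw(G) ≤ 3. For the lower bound, the 4 vertices {1, 2, 3, 4} are pairwise adjacent, and any tree decomposition puts a clique entirely inside one bag — forcing width ≥ 3. Therefore the treewidth is 3.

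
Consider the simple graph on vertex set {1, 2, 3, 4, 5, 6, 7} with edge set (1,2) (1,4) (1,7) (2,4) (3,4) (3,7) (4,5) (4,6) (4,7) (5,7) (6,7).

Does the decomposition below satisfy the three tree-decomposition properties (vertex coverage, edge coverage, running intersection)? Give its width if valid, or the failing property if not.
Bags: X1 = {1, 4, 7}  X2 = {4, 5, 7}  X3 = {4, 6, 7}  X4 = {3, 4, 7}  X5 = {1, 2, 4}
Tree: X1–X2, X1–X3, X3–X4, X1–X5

Vertex coverage: the bags together contain {1, 2, 3, 4, 5, 6, 7}, the full vertex set. Edge coverage: each edge of G has both endpoints in at least one bag. Running intersection: for every vertex, the bags containing it form a connected subtree. All three properties hold, so this is a valid tree decomposition of width max|bag| − 1 = 2, and hence tw(G) ≤ 2.

Yes; width 2.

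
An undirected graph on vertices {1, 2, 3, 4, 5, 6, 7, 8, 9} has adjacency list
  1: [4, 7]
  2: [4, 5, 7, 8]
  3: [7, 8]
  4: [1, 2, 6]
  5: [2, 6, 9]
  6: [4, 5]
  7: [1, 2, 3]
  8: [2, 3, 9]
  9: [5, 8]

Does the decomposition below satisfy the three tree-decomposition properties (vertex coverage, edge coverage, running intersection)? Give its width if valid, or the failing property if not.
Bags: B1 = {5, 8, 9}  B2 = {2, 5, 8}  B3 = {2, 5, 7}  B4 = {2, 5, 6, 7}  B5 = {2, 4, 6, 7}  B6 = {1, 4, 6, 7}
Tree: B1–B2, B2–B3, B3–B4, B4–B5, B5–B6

A tree decomposition must satisfy three properties: every vertex lies in some bag; for every edge, both endpoints lie together in some bag; and for every vertex, the bags containing it form a connected subtree. Here vertex 3 appears in no bag, so the decomposition is invalid.

No — vertex 3 appears in no bag.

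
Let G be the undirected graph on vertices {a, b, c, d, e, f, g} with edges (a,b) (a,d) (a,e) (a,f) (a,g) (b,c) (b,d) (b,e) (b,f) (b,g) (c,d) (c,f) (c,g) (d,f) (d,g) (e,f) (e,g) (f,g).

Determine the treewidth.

A width-4 tree decomposition is:
Bags: B1 = {a, b, d, f, g}  B2 = {b, c, d, f, g}  B3 = {a, b, e, f, g}
Tree: B1–B2, B1–B3
Each bag holds 5 vertices, so the decomposition has width 4, which upper-bounds the treewidth. For the lower bound, the 5 vertices {b, c, d, f, g} are pairwise adjacent, and any tree decomposition puts a clique entirely inside one bag — forcing width ≥ 4. Hence tw(G) = 4 exactly.

4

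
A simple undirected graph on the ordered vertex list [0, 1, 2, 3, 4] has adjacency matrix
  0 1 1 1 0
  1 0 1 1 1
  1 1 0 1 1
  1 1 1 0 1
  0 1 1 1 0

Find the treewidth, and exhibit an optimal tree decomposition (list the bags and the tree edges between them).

Every bag has size at most 4, so the width is 4 − 1 = 3 and tw(G) ≤ 3. Conversely, {0, 1, 2, 3} is a clique of size 4, and the vertices of any clique must share a bag in every tree decomposition; so some bag has ≥ 4 vertices and tw(G) ≥ 3. Therefore the treewidth is 3.

Treewidth 3.
One such decomposition:
Bags: B1 = {0, 1, 2, 3}  B2 = {1, 2, 3, 4}
Tree: B1–B2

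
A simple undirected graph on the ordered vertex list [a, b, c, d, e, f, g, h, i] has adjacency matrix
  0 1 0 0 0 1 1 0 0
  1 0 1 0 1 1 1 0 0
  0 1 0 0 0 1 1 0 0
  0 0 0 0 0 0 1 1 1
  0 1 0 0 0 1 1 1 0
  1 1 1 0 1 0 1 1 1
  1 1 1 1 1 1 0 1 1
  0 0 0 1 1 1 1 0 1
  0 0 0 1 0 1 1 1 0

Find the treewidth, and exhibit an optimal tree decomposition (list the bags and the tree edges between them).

Each bag holds 4 vertices, so the decomposition has width 3, which upper-bounds the treewidth. For the lower bound, the 4 vertices {d, g, h, i} are pairwise adjacent, and any tree decomposition puts a clique entirely inside one bag — forcing width ≥ 3. Hence tw(G) = 3 exactly.

Treewidth 3.
One optimal decomposition is:
Bags: B1 = {e, f, g, h}  B2 = {b, e, f, g}  B3 = {a, b, f, g}  B4 = {f, g, h, i}  B5 = {b, c, f, g}  B6 = {d, g, h, i}
Tree: B1–B2, B2–B3, B1–B4, B3–B5, B4–B6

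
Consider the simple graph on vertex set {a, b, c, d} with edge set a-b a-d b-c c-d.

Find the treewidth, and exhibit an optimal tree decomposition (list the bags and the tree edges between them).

The largest bag has 3 vertices, giving width 2; this decomposition certifies tw(G) ≤ 2. For the lower bound, G contains the cycle d–a–b–c–d, so G is not a forest; only forests have treewidth ≤ 1, hence tw(G) ≥ 2. Hence tw(G) = 2 exactly.

Treewidth 2.
Bags: B1 = {a, b, d}  B2 = {b, c, d}
Tree: B1–B2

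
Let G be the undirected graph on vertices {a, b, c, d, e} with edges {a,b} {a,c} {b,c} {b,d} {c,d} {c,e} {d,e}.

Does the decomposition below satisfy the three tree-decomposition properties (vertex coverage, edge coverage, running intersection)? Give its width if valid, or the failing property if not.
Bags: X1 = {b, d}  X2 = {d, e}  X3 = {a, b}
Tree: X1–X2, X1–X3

A tree decomposition must satisfy three properties: every vertex lies in some bag; for every edge, both endpoints lie together in some bag; and for every vertex, the bags containing it form a connected subtree. Here vertex c appears in no bag, so the decomposition is invalid.

No — vertex c appears in no bag.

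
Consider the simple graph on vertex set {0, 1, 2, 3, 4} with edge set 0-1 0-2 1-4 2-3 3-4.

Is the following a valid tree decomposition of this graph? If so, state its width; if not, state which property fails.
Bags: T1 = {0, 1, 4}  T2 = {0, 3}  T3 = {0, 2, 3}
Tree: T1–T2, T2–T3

A tree decomposition must satisfy three properties: every vertex lies in some bag; for every edge, both endpoints lie together in some bag; and for every vertex, the bags containing it form a connected subtree. Here edge (4,3) lies in no bag, so the decomposition is invalid.

No — edge (4,3) lies in no bag.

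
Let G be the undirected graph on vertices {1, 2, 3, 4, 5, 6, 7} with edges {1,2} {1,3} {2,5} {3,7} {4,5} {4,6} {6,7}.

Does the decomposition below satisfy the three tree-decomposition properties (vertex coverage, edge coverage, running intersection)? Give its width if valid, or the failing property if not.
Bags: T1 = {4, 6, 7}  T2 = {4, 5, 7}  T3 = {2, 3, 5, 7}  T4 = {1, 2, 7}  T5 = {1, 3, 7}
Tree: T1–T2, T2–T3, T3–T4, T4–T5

No — bags containing vertex 3 are not connected in the tree.

A tree decomposition must satisfy three properties: every vertex lies in some bag; for every edge, both endpoints lie together in some bag; and for every vertex, the bags containing it form a connected subtree. Here bags containing vertex 3 are not connected in the tree, so the decomposition is invalid.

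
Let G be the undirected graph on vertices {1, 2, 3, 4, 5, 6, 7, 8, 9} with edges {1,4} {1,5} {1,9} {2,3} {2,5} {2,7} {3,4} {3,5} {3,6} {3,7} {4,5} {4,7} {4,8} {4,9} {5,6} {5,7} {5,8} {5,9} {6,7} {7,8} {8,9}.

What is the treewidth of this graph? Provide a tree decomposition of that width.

Each bag holds 4 vertices, so the decomposition has width 3, which upper-bounds the treewidth. For the lower bound, the 4 vertices {2, 3, 5, 7} are pairwise adjacent, and any tree decomposition puts a clique entirely inside one bag — forcing width ≥ 3. The upper and lower bounds meet at 3, so that is the treewidth.

Treewidth 3.
Bags: B1 = {3, 4, 5, 7}  B2 = {4, 5, 7, 8}  B3 = {4, 5, 8, 9}  B4 = {3, 5, 6, 7}  B5 = {1, 4, 5, 9}  B6 = {2, 3, 5, 7}
Tree: B1–B2, B2–B3, B1–B4, B3–B5, B1–B6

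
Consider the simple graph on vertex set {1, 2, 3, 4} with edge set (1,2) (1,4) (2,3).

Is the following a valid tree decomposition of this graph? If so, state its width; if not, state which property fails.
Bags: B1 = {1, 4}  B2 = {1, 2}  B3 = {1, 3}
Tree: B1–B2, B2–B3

A tree decomposition must satisfy three properties: every vertex lies in some bag; for every edge, both endpoints lie together in some bag; and for every vertex, the bags containing it form a connected subtree. Here edge (2,3) lies in no bag, so the decomposition is invalid.

No — edge (2,3) lies in no bag.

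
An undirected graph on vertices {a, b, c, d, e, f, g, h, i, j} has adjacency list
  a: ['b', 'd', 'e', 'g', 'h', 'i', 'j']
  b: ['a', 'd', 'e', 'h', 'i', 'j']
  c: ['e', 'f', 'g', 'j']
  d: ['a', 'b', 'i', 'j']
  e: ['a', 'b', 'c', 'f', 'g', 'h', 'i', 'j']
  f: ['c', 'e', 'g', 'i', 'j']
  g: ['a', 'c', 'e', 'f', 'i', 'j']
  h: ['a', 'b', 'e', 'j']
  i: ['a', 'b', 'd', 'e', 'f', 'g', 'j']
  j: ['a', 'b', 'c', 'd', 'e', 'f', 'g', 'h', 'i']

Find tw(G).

4

A width-4 tree decomposition is:
Bags: B1 = {e, f, g, i, j}  B2 = {a, e, g, i, j}  B3 = {a, b, e, i, j}  B4 = {c, e, f, g, j}  B5 = {a, b, d, i, j}  B6 = {a, b, e, h, j}
Tree: B1–B2, B2–B3, B1–B4, B3–B5, B3–B6
Every bag has size at most 5, so the width is 5 − 1 = 4 and tw(G) ≤ 4. On the other hand G contains the 5-clique {a, b, d, i, j}. A clique must lie in a single bag of any decomposition, so no decomposition can have width below 4. The upper and lower bounds meet at 4, so that is the treewidth.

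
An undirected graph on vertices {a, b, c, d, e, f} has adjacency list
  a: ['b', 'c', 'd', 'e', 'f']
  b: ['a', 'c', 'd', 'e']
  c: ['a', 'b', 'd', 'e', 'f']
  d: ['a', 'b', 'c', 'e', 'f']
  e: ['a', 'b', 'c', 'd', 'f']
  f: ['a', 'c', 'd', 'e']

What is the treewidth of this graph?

4

A width-4 tree decomposition is:
Bags: B1 = {a, c, d, e, f}  B2 = {a, b, c, d, e}
Tree: B1–B2
Every bag has size at most 5, so the width is 5 − 1 = 4 and tw(G) ≤ 4. On the other hand G contains the 5-clique {a, c, d, e, f}. A clique must lie in a single bag of any decomposition, so no decomposition can have width below 4. The upper and lower bounds meet at 4, so that is the treewidth.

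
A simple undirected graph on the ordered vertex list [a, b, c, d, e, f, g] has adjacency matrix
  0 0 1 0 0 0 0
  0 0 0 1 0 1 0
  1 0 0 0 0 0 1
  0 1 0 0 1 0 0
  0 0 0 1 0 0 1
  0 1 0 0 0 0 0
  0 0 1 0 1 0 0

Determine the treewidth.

1

A width-1 tree decomposition is:
Bags: B1 = {b, f}  B2 = {b, d}  B3 = {d, e}  B4 = {e, g}  B5 = {c, g}  B6 = {a, c}
Tree: B1–B2, B2–B3, B3–B4, B4–B5, B5–B6
Each bag holds 2 vertices, so the decomposition has width 1, which upper-bounds the treewidth. Any graph with an edge has treewidth ≥ 1, and G has the edge f–b. Therefore the treewidth is 1.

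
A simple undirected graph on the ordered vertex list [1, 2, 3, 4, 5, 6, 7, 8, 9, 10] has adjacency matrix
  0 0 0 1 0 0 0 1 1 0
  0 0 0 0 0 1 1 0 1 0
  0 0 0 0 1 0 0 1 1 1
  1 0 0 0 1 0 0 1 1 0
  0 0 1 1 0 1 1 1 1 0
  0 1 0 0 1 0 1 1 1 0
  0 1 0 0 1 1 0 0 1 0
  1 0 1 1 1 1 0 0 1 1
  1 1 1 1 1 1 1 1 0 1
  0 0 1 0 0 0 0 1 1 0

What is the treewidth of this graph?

A width-3 tree decomposition is:
Bags: B1 = {3, 8, 9, 10}  B2 = {3, 5, 8, 9}  B3 = {5, 6, 8, 9}  B4 = {5, 6, 7, 9}  B5 = {4, 5, 8, 9}  B6 = {1, 4, 8, 9}  B7 = {2, 6, 7, 9}
Tree: B1–B2, B2–B3, B3–B4, B2–B5, B5–B6, B4–B7
The largest bag has 4 vertices, giving width 3; this decomposition certifies tw(G) ≤ 3. Conversely, {1, 4, 8, 9} is a clique of size 4, and the vertices of any clique must share a bag in every tree decomposition; so some bag has ≥ 4 vertices and tw(G) ≥ 3. Combining the bounds, tw(G) = 3.

3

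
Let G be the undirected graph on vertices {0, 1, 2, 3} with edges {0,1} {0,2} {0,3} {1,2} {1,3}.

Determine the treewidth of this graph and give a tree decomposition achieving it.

Treewidth 2.
One such decomposition:
Bags: B1 = {0, 1, 3}  B2 = {0, 1, 2}
Tree: B1–B2

Each bag holds 3 vertices, so the decomposition has width 2, which upper-bounds the treewidth. Conversely, {0, 1, 2} is a clique of size 3, and the vertices of any clique must share a bag in every tree decomposition; so some bag has ≥ 3 vertices and tw(G) ≥ 2. The upper and lower bounds meet at 2, so that is the treewidth.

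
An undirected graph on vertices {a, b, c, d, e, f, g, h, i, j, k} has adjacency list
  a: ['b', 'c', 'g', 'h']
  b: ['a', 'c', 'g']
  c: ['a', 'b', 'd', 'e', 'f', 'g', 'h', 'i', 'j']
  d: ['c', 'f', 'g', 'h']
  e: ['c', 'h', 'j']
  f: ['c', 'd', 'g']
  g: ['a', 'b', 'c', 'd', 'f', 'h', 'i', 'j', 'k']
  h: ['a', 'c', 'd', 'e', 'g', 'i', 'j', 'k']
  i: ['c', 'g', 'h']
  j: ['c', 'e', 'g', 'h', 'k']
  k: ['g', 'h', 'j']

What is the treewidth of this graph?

A width-3 tree decomposition is:
Bags: B1 = {a, c, g, h}  B2 = {c, d, g, h}  B3 = {c, g, h, j}  B4 = {c, e, h, j}  B5 = {g, h, j, k}  B6 = {c, g, h, i}  B7 = {a, b, c, g}  B8 = {c, d, f, g}
Tree: B1–B2, B2–B3, B3–B4, B3–B5, B2–B6, B1–B7, B2–B8
Each bag holds 4 vertices, so the decomposition has width 3, which upper-bounds the treewidth. On the other hand G contains the 4-clique {c, d, g, h}. A clique must lie in a single bag of any decomposition, so no decomposition can have width below 3. The upper and lower bounds meet at 3, so that is the treewidth.

3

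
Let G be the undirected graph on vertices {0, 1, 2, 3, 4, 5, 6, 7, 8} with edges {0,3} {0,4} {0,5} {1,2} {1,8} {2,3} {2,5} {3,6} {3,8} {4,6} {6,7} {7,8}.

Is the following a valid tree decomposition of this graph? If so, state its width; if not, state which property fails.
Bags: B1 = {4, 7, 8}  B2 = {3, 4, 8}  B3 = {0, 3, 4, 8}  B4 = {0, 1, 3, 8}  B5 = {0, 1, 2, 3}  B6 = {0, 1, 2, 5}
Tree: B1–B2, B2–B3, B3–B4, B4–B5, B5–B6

No — vertex 6 appears in no bag.

A tree decomposition must satisfy three properties: every vertex lies in some bag; for every edge, both endpoints lie together in some bag; and for every vertex, the bags containing it form a connected subtree. Here vertex 6 appears in no bag, so the decomposition is invalid.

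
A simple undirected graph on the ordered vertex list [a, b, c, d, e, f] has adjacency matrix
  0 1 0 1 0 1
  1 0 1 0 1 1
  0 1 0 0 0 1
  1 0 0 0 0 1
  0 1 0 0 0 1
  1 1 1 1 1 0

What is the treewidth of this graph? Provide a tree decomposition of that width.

Treewidth 2.
Bags: B1 = {b, e, f}  B2 = {b, c, f}  B3 = {a, b, f}  B4 = {a, d, f}
Tree: B1–B2, B2–B3, B3–B4

Each bag holds 3 vertices, so the decomposition has width 2, which upper-bounds the treewidth. Conversely, {a, d, f} is a clique of size 3, and the vertices of any clique must share a bag in every tree decomposition; so some bag has ≥ 3 vertices and tw(G) ≥ 2. Combining the bounds, tw(G) = 2.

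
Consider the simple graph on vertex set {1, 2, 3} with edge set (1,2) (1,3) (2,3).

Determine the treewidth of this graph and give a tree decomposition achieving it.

Treewidth 2.
One optimal decomposition is:
Bags: B1 = {1, 2, 3}
Tree: (single bag)

With just one bag of size 3, the width is 3 − 1 = 2, so tw(G) ≤ 2. For the lower bound, the 3 vertices {1, 2, 3} are pairwise adjacent, and any tree decomposition puts a clique entirely inside one bag — forcing width ≥ 2. The upper and lower bounds meet at 2, so that is the treewidth.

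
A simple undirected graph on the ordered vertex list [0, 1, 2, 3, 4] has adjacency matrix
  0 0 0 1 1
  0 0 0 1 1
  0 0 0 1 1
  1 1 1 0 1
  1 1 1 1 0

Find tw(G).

2

A width-2 tree decomposition is:
Bags: B1 = {1, 3, 4}  B2 = {0, 3, 4}  B3 = {2, 3, 4}
Tree: B1–B2, B2–B3
The largest bag has 3 vertices, giving width 2; this decomposition certifies tw(G) ≤ 2. Conversely, {0, 3, 4} is a clique of size 3, and the vertices of any clique must share a bag in every tree decomposition; so some bag has ≥ 3 vertices and tw(G) ≥ 2. The upper and lower bounds meet at 2, so that is the treewidth.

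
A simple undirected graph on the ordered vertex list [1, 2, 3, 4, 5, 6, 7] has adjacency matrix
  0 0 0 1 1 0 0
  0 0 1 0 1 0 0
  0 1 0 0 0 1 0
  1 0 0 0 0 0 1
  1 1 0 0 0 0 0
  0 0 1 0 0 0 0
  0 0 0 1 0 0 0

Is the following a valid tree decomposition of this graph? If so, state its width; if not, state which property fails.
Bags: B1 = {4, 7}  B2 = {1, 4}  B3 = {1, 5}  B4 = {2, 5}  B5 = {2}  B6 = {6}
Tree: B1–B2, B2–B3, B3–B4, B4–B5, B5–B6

A tree decomposition must satisfy three properties: every vertex lies in some bag; for every edge, both endpoints lie together in some bag; and for every vertex, the bags containing it form a connected subtree. Here vertex 3 appears in no bag, so the decomposition is invalid.

No — vertex 3 appears in no bag.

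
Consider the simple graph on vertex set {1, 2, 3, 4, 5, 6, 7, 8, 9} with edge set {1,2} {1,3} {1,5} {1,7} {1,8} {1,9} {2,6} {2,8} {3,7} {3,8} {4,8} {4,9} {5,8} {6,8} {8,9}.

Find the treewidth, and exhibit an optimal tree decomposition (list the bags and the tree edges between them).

Every bag has size at most 3, so the width is 3 − 1 = 2 and tw(G) ≤ 2. On the other hand G contains the 3-clique {1, 8, 9}. A clique must lie in a single bag of any decomposition, so no decomposition can have width below 2. Combining the bounds, tw(G) = 2.

Treewidth 2.
One optimal decomposition is:
Bags: B1 = {1, 2, 8}  B2 = {2, 6, 8}  B3 = {1, 3, 8}  B4 = {1, 8, 9}  B5 = {1, 3, 7}  B6 = {1, 5, 8}  B7 = {4, 8, 9}
Tree: B1–B2, B1–B3, B1–B4, B3–B5, B3–B6, B4–B7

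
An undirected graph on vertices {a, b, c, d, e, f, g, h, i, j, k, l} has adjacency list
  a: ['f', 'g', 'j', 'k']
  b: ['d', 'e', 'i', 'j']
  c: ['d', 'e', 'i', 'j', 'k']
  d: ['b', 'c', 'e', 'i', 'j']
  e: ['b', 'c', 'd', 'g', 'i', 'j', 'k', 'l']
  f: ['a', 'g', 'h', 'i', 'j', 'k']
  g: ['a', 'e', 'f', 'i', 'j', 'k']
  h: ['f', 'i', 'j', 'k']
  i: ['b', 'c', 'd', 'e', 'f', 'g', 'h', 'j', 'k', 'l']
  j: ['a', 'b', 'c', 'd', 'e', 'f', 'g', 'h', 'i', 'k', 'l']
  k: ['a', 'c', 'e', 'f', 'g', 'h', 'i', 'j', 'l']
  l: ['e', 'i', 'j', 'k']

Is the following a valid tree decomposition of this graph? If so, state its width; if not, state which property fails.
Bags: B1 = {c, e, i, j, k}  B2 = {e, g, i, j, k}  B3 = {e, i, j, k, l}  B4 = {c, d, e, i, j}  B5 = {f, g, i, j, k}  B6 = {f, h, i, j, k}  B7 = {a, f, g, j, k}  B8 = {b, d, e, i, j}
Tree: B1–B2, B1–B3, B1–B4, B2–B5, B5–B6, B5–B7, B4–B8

Every vertex of G appears in some bag (union = {a, b, c, d, e, f, g, h, i, j, k, l}); every edge is covered by a bag; and for each vertex v the set of bags containing v is connected in the bag tree. The decomposition is therefore valid. The largest bag has 5 vertices, so the width is 4.

Yes; width 4.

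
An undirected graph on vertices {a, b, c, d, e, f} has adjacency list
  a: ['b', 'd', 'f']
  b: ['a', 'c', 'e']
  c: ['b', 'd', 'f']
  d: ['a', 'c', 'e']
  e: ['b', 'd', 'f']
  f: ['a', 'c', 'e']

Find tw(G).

3

A width-3 tree decomposition is:
Bags: B1 = {a, b, c, e}  B2 = {a, c, d, e}  B3 = {a, c, e, f}
Tree: B1–B2, B2–B3
Every bag has size at most 4, so the width is 4 − 1 = 3 and tw(G) ≤ 3. For the lower bound: the 4 vertex sets {b,c}, {d,e}, {a}, {f} are disjoint, each induces a connected subgraph, and every pair is joined by at least one edge of G. Contracting each set to a single vertex therefore yields K_{4} as a minor, and since treewidth is minor-monotone, tw(G) ≥ tw(K_{4}) = 3. Hence tw(G) = 3 exactly.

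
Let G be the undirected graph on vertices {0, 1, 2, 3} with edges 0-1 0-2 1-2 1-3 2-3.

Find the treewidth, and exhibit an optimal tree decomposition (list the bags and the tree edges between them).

Treewidth 2.
One optimal decomposition is:
Bags: B1 = {0, 1, 2}  B2 = {1, 2, 3}
Tree: B1–B2

The largest bag has 3 vertices, giving width 2; this decomposition certifies tw(G) ≤ 2. For the lower bound, the 3 vertices {0, 1, 2} are pairwise adjacent, and any tree decomposition puts a clique entirely inside one bag — forcing width ≥ 2. Combining the bounds, tw(G) = 2.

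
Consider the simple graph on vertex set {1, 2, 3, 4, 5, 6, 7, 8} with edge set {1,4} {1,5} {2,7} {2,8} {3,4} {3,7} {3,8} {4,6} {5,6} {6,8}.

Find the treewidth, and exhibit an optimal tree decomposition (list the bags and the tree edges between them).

Treewidth 2.
One such decomposition:
Bags: B1 = {1, 5, 6}  B2 = {1, 4, 6}  B3 = {4, 6, 8}  B4 = {3, 4, 8}  B5 = {2, 3, 8}  B6 = {2, 3, 7}
Tree: B1–B2, B2–B3, B3–B4, B4–B5, B5–B6

The largest bag has 3 vertices, giving width 2; this decomposition certifies tw(G) ≤ 2. The edges 5–1–4–6–5 form a cycle, so G is not a tree and its treewidth is at least 2. The upper and lower bounds meet at 2, so that is the treewidth.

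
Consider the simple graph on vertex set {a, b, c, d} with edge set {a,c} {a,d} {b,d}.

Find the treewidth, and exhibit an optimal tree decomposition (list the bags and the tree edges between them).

Each bag holds 2 vertices, so the decomposition has width 1, which upper-bounds the treewidth. Any graph with an edge has treewidth ≥ 1, and G has the edge d–a. Combining the bounds, tw(G) = 1.

Treewidth 1.
One optimal decomposition is:
Bags: B1 = {a, d}  B2 = {b, d}  B3 = {a, c}
Tree: B1–B2, B1–B3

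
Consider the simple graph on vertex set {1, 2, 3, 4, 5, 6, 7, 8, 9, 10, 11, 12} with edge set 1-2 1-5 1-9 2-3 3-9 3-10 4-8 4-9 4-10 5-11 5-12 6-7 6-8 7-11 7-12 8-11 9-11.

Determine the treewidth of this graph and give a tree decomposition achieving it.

Every bag has size at most 4, so the width is 4 − 1 = 3 and tw(G) ≤ 3. For the lower bound: the 4 vertex sets {2,3,10}, {1}, {9}, {4,5,8,11} are disjoint, each induces a connected subgraph, and every pair is joined by at least one edge of G. Contracting each set to a single vertex therefore yields K_{4} as a minor, and since treewidth is minor-monotone, tw(G) ≥ tw(K_{4}) = 3. Hence tw(G) = 3 exactly.

Treewidth 3.
One such decomposition:
Bags: B1 = {1, 2, 3, 10}  B2 = {1, 3, 9, 10}  B3 = {1, 4, 9, 10}  B4 = {1, 4, 5, 9}  B5 = {4, 5, 9, 11}  B6 = {4, 5, 8, 11}  B7 = {5, 8, 11, 12}  B8 = {7, 8, 11, 12}  B9 = {6, 7, 8, 12}
Tree: B1–B2, B2–B3, B3–B4, B4–B5, B5–B6, B6–B7, B7–B8, B8–B9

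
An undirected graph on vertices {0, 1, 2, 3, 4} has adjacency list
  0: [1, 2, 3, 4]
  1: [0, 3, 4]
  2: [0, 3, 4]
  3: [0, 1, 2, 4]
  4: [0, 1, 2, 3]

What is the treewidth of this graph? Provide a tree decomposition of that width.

Each bag holds 4 vertices, so the decomposition has width 3, which upper-bounds the treewidth. Conversely, {0, 1, 3, 4} is a clique of size 4, and the vertices of any clique must share a bag in every tree decomposition; so some bag has ≥ 4 vertices and tw(G) ≥ 3. Therefore the treewidth is 3.

Treewidth 3.
One such decomposition:
Bags: B1 = {0, 2, 3, 4}  B2 = {0, 1, 3, 4}
Tree: B1–B2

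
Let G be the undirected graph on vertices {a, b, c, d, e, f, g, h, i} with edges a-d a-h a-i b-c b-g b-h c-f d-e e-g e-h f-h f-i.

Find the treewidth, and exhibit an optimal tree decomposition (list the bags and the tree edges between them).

Each bag holds 4 vertices, so the decomposition has width 3, which upper-bounds the treewidth. For the lower bound: the 4 vertex sets {a,d,i}, {f}, {h}, {b,c,e,g} are disjoint, each induces a connected subgraph, and every pair is joined by at least one edge of G. Contracting each set to a single vertex therefore yields K_{4} as a minor, and since treewidth is minor-monotone, tw(G) ≥ tw(K_{4}) = 3. Hence tw(G) = 3 exactly.

Treewidth 3.
One optimal decomposition is:
Bags: B1 = {a, d, f, i}  B2 = {a, d, f, h}  B3 = {d, e, f, h}  B4 = {c, e, f, h}  B5 = {b, c, e, h}  B6 = {b, c, e, g}
Tree: B1–B2, B2–B3, B3–B4, B4–B5, B5–B6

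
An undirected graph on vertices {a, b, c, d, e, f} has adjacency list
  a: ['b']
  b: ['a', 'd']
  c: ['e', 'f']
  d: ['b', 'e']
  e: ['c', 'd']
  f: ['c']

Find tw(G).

1

A width-1 tree decomposition is:
Bags: B1 = {c, f}  B2 = {c, e}  B3 = {d, e}  B4 = {b, d}  B5 = {a, b}
Tree: B1–B2, B2–B3, B3–B4, B4–B5
The largest bag has 2 vertices, giving width 1; this decomposition certifies tw(G) ≤ 1. Any graph with an edge has treewidth ≥ 1, and G has the edge f–c. The upper and lower bounds meet at 1, so that is the treewidth.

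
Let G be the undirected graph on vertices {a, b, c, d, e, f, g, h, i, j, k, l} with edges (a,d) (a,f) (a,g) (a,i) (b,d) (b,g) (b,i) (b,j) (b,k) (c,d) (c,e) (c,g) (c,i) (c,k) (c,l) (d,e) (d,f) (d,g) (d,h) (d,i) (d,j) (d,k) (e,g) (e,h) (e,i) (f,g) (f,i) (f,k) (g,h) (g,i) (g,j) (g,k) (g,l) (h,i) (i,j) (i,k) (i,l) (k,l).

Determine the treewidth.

A width-4 tree decomposition is:
Bags: B1 = {b, d, g, i, k}  B2 = {d, f, g, i, k}  B3 = {c, d, g, i, k}  B4 = {a, d, f, g, i}  B5 = {c, g, i, k, l}  B6 = {c, d, e, g, i}  B7 = {b, d, g, i, j}  B8 = {d, e, g, h, i}
Tree: B1–B2, B2–B3, B2–B4, B3–B5, B3–B6, B1–B7, B6–B8
Each bag holds 5 vertices, so the decomposition has width 4, which upper-bounds the treewidth. On the other hand G contains the 5-clique {d, e, g, h, i}. A clique must lie in a single bag of any decomposition, so no decomposition can have width below 4. Therefore the treewidth is 4.

4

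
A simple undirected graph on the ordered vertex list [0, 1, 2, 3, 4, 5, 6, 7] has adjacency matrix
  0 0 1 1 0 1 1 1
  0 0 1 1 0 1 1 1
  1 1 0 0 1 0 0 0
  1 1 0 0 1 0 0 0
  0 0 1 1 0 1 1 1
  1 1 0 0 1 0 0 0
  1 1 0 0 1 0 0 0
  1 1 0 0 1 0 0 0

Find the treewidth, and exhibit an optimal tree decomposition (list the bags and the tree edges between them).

Every bag has size at most 4, so the width is 4 − 1 = 3 and tw(G) ≤ 3. For the lower bound: the 4 vertex sets {4,5}, {0,6}, {1}, {2} are disjoint, each induces a connected subgraph, and every pair is joined by at least one edge of G. Contracting each set to a single vertex therefore yields K_{4} as a minor, and since treewidth is minor-monotone, tw(G) ≥ tw(K_{4}) = 3. Therefore the treewidth is 3.

Treewidth 3.
One such decomposition:
Bags: B1 = {0, 1, 4, 5}  B2 = {0, 1, 4, 6}  B3 = {0, 1, 2, 4}  B4 = {0, 1, 4, 7}  B5 = {0, 1, 3, 4}
Tree: B1–B2, B2–B3, B3–B4, B4–B5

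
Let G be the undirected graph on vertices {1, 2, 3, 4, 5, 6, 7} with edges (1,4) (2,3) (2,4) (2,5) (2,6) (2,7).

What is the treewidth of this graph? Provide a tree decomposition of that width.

Each bag holds 2 vertices, so the decomposition has width 1, which upper-bounds the treewidth. Since G has at least one edge (e.g. 2–4), it is not an edgeless graph, so tw(G) ≥ 1. Therefore the treewidth is 1.

Treewidth 1.
One optimal decomposition is:
Bags: B1 = {2, 4}  B2 = {2, 7}  B3 = {1, 4}  B4 = {2, 3}  B5 = {2, 6}  B6 = {2, 5}
Tree: B1–B2, B1–B3, B2–B4, B4–B5, B4–B6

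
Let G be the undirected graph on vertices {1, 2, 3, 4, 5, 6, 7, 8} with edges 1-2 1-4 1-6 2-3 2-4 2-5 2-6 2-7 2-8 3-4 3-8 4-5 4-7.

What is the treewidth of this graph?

2

A width-2 tree decomposition is:
Bags: B1 = {2, 4, 5}  B2 = {2, 4, 7}  B3 = {1, 2, 4}  B4 = {1, 2, 6}  B5 = {2, 3, 4}  B6 = {2, 3, 8}
Tree: B1–B2, B2–B3, B3–B4, B2–B5, B5–B6
The largest bag has 3 vertices, giving width 2; this decomposition certifies tw(G) ≤ 2. On the other hand G contains the 3-clique {2, 3, 8}. A clique must lie in a single bag of any decomposition, so no decomposition can have width below 2. Therefore the treewidth is 2.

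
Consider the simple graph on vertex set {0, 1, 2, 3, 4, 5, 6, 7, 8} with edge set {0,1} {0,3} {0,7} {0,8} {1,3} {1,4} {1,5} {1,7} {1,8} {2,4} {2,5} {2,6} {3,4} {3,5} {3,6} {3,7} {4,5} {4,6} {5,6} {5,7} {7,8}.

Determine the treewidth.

A width-3 tree decomposition is:
Bags: B1 = {1, 3, 4, 5}  B2 = {1, 3, 5, 7}  B3 = {3, 4, 5, 6}  B4 = {0, 1, 3, 7}  B5 = {2, 4, 5, 6}  B6 = {0, 1, 7, 8}
Tree: B1–B2, B1–B3, B2–B4, B3–B5, B4–B6
Each bag holds 4 vertices, so the decomposition has width 3, which upper-bounds the treewidth. On the other hand G contains the 4-clique {0, 1, 7, 8}. A clique must lie in a single bag of any decomposition, so no decomposition can have width below 3. Therefore the treewidth is 3.

3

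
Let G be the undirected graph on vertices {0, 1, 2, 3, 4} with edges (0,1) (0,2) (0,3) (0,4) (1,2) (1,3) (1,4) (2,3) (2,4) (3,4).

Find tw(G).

A width-4 tree decomposition is:
Bags: B1 = {0, 1, 2, 3, 4}
Tree: (single bag)
With just one bag of size 5, the width is 5 − 1 = 4, so tw(G) ≤ 4. On the other hand G contains the 5-clique {0, 1, 2, 3, 4}. A clique must lie in a single bag of any decomposition, so no decomposition can have width below 4. Hence tw(G) = 4 exactly.

4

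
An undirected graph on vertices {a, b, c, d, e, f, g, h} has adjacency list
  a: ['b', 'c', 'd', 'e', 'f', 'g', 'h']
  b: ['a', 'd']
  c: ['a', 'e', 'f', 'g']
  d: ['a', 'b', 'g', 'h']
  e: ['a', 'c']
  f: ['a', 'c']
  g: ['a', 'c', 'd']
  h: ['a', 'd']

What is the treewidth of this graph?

2

A width-2 tree decomposition is:
Bags: B1 = {a, c, g}  B2 = {a, d, g}  B3 = {a, c, f}  B4 = {a, b, d}  B5 = {a, c, e}  B6 = {a, d, h}
Tree: B1–B2, B1–B3, B2–B4, B1–B5, B4–B6
The largest bag has 3 vertices, giving width 2; this decomposition certifies tw(G) ≤ 2. On the other hand G contains the 3-clique {a, d, g}. A clique must lie in a single bag of any decomposition, so no decomposition can have width below 2. Hence tw(G) = 2 exactly.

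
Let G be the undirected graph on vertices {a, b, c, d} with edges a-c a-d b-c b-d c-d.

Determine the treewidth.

2

A width-2 tree decomposition is:
Bags: B1 = {a, c, d}  B2 = {b, c, d}
Tree: B1–B2
The largest bag has 3 vertices, giving width 2; this decomposition certifies tw(G) ≤ 2. On the other hand G contains the 3-clique {a, c, d}. A clique must lie in a single bag of any decomposition, so no decomposition can have width below 2. Hence tw(G) = 2 exactly.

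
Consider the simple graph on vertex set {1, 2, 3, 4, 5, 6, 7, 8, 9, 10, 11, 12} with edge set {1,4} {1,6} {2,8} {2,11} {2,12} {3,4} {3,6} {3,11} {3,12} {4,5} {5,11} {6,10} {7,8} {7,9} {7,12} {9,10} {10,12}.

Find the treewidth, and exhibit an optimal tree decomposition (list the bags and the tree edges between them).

Every bag has size at most 4, so the width is 4 − 1 = 3 and tw(G) ≤ 3. For the lower bound: the 4 vertex sets {7,8,9}, {2}, {12}, {3,6,10,11} are disjoint, each induces a connected subgraph, and every pair is joined by at least one edge of G. Contracting each set to a single vertex therefore yields K_{4} as a minor, and since treewidth is minor-monotone, tw(G) ≥ tw(K_{4}) = 3. Therefore the treewidth is 3.

Treewidth 3.
One optimal decomposition is:
Bags: B1 = {2, 7, 8, 9}  B2 = {2, 7, 9, 12}  B3 = {2, 9, 10, 12}  B4 = {2, 10, 11, 12}  B5 = {3, 10, 11, 12}  B6 = {3, 6, 10, 11}  B7 = {3, 5, 6, 11}  B8 = {3, 4, 5, 6}  B9 = {1, 4, 5, 6}
Tree: B1–B2, B2–B3, B3–B4, B4–B5, B5–B6, B6–B7, B7–B8, B8–B9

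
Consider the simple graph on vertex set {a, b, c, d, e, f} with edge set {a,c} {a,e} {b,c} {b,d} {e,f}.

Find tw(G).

A width-1 tree decomposition is:
Bags: B1 = {b, d}  B2 = {b, c}  B3 = {a, c}  B4 = {a, e}  B5 = {e, f}
Tree: B1–B2, B2–B3, B3–B4, B4–B5
Each bag holds 2 vertices, so the decomposition has width 1, which upper-bounds the treewidth. G has an edge, so its treewidth is at least 1. Hence tw(G) = 1 exactly.

1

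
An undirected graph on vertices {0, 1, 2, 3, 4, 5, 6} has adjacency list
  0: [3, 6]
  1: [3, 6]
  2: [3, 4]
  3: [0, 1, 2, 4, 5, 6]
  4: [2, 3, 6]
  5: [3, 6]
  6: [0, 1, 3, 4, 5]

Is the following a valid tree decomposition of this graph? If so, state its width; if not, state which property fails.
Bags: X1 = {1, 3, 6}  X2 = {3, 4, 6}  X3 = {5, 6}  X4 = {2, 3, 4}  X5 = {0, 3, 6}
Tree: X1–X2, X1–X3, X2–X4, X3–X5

No — edge (3,5) lies in no bag.

A tree decomposition must satisfy three properties: every vertex lies in some bag; for every edge, both endpoints lie together in some bag; and for every vertex, the bags containing it form a connected subtree. Here edge (3,5) lies in no bag, so the decomposition is invalid.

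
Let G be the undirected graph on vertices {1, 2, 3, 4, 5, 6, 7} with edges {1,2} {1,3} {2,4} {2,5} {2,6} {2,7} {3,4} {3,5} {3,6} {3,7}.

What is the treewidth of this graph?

A width-2 tree decomposition is:
Bags: B1 = {2, 3, 5}  B2 = {2, 3, 7}  B3 = {1, 2, 3}  B4 = {2, 3, 4}  B5 = {2, 3, 6}
Tree: B1–B2, B2–B3, B3–B4, B4–B5
The largest bag has 3 vertices, giving width 2; this decomposition certifies tw(G) ≤ 2. Since 2–5–3–7–2 is a cycle in G, G is not acyclic. Forests are exactly the graphs of treewidth ≤ 1, so tw(G) ≥ 2. Therefore the treewidth is 2.

2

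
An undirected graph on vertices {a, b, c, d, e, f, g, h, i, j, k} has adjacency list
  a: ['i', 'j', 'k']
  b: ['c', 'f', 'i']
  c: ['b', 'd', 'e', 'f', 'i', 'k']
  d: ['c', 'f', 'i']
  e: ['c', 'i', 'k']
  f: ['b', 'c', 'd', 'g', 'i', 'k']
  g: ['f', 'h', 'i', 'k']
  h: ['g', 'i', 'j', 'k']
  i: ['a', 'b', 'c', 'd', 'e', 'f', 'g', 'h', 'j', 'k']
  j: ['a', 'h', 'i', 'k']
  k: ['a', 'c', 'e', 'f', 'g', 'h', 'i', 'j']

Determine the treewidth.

A width-3 tree decomposition is:
Bags: B1 = {c, e, i, k}  B2 = {c, f, i, k}  B3 = {f, g, i, k}  B4 = {g, h, i, k}  B5 = {h, i, j, k}  B6 = {c, d, f, i}  B7 = {a, i, j, k}  B8 = {b, c, f, i}
Tree: B1–B2, B2–B3, B3–B4, B4–B5, B2–B6, B5–B7, B2–B8
The largest bag has 4 vertices, giving width 3; this decomposition certifies tw(G) ≤ 3. Conversely, {c, d, f, i} is a clique of size 4, and the vertices of any clique must share a bag in every tree decomposition; so some bag has ≥ 4 vertices and tw(G) ≥ 3. The upper and lower bounds meet at 3, so that is the treewidth.

3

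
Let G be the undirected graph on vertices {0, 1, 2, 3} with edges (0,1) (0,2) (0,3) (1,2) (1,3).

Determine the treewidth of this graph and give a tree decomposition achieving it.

Each bag holds 3 vertices, so the decomposition has width 2, which upper-bounds the treewidth. On the other hand G contains the 3-clique {0, 1, 2}. A clique must lie in a single bag of any decomposition, so no decomposition can have width below 2. The upper and lower bounds meet at 2, so that is the treewidth.

Treewidth 2.
Bags: B1 = {0, 1, 3}  B2 = {0, 1, 2}
Tree: B1–B2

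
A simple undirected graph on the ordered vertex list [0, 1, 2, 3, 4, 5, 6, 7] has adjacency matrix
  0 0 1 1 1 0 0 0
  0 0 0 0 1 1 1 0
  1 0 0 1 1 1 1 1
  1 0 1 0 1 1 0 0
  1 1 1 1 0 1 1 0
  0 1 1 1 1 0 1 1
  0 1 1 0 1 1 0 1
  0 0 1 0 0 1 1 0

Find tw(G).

3

A width-3 tree decomposition is:
Bags: B1 = {2, 4, 5, 6}  B2 = {2, 3, 4, 5}  B3 = {2, 5, 6, 7}  B4 = {0, 2, 3, 4}  B5 = {1, 4, 5, 6}
Tree: B1–B2, B1–B3, B2–B4, B1–B5
Each bag holds 4 vertices, so the decomposition has width 3, which upper-bounds the treewidth. For the lower bound, the 4 vertices {1, 4, 5, 6} are pairwise adjacent, and any tree decomposition puts a clique entirely inside one bag — forcing width ≥ 3. The upper and lower bounds meet at 3, so that is the treewidth.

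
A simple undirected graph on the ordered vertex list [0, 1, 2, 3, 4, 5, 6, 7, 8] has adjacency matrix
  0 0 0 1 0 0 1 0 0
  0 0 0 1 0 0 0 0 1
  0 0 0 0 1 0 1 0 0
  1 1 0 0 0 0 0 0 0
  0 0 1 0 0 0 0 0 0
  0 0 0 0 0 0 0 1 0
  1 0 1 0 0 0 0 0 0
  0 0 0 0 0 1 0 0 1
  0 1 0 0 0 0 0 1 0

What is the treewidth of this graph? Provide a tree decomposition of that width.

Treewidth 1.
One optimal decomposition is:
Bags: B1 = {2, 4}  B2 = {2, 6}  B3 = {0, 6}  B4 = {0, 3}  B5 = {1, 3}  B6 = {1, 8}  B7 = {7, 8}  B8 = {5, 7}
Tree: B1–B2, B2–B3, B3–B4, B4–B5, B5–B6, B6–B7, B7–B8

Each bag holds 2 vertices, so the decomposition has width 1, which upper-bounds the treewidth. Since G has at least one edge (e.g. 4–2), it is not an edgeless graph, so tw(G) ≥ 1. Combining the bounds, tw(G) = 1.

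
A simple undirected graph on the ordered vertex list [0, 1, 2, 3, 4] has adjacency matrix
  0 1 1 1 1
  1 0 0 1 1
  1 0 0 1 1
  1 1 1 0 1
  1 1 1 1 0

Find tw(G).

A width-3 tree decomposition is:
Bags: B1 = {0, 2, 3, 4}  B2 = {0, 1, 3, 4}
Tree: B1–B2
Each bag holds 4 vertices, so the decomposition has width 3, which upper-bounds the treewidth. For the lower bound, the 4 vertices {0, 1, 3, 4} are pairwise adjacent, and any tree decomposition puts a clique entirely inside one bag — forcing width ≥ 3. Therefore the treewidth is 3.

3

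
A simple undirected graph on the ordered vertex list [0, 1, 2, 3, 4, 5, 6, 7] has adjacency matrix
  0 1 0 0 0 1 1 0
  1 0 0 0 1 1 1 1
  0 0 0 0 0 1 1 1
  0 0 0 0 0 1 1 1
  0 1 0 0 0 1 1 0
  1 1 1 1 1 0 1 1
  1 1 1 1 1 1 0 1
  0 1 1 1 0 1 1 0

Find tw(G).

A width-3 tree decomposition is:
Bags: B1 = {1, 5, 6, 7}  B2 = {0, 1, 5, 6}  B3 = {3, 5, 6, 7}  B4 = {2, 5, 6, 7}  B5 = {1, 4, 5, 6}
Tree: B1–B2, B1–B3, B1–B4, B1–B5
The largest bag has 4 vertices, giving width 3; this decomposition certifies tw(G) ≤ 3. For the lower bound, the 4 vertices {0, 1, 5, 6} are pairwise adjacent, and any tree decomposition puts a clique entirely inside one bag — forcing width ≥ 3. Therefore the treewidth is 3.

3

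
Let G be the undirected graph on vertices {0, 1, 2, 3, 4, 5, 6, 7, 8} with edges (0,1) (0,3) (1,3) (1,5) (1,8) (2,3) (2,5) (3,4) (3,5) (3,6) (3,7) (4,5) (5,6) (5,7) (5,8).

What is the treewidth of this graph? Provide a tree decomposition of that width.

The largest bag has 3 vertices, giving width 2; this decomposition certifies tw(G) ≤ 2. Conversely, {1, 5, 8} is a clique of size 3, and the vertices of any clique must share a bag in every tree decomposition; so some bag has ≥ 3 vertices and tw(G) ≥ 2. Therefore the treewidth is 2.

Treewidth 2.
Bags: B1 = {1, 3, 5}  B2 = {3, 5, 6}  B3 = {0, 1, 3}  B4 = {2, 3, 5}  B5 = {3, 5, 7}  B6 = {3, 4, 5}  B7 = {1, 5, 8}
Tree: B1–B2, B1–B3, B1–B4, B1–B5, B4–B6, B1–B7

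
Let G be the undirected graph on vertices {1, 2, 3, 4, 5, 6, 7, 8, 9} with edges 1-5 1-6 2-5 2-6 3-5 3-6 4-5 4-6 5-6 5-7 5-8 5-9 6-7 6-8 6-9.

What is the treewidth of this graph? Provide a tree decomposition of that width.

Treewidth 2.
One optimal decomposition is:
Bags: B1 = {4, 5, 6}  B2 = {5, 6, 8}  B3 = {5, 6, 7}  B4 = {3, 5, 6}  B5 = {2, 5, 6}  B6 = {1, 5, 6}  B7 = {5, 6, 9}
Tree: B1–B2, B2–B3, B1–B4, B3–B5, B3–B6, B1–B7

Every bag has size at most 3, so the width is 3 − 1 = 2 and tw(G) ≤ 2. Conversely, {1, 5, 6} is a clique of size 3, and the vertices of any clique must share a bag in every tree decomposition; so some bag has ≥ 3 vertices and tw(G) ≥ 2. Hence tw(G) = 2 exactly.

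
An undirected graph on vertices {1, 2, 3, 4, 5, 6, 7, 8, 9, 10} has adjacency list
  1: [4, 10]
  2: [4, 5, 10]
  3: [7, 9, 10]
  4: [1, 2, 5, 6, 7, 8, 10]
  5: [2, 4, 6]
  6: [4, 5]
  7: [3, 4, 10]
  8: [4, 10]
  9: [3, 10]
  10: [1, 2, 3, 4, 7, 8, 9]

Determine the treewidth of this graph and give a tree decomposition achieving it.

Treewidth 2.
Bags: B1 = {4, 7, 10}  B2 = {1, 4, 10}  B3 = {2, 4, 10}  B4 = {3, 7, 10}  B5 = {4, 8, 10}  B6 = {2, 4, 5}  B7 = {3, 9, 10}  B8 = {4, 5, 6}
Tree: B1–B2, B1–B3, B1–B4, B2–B5, B3–B6, B4–B7, B6–B8

Each bag holds 3 vertices, so the decomposition has width 2, which upper-bounds the treewidth. Conversely, {3, 9, 10} is a clique of size 3, and the vertices of any clique must share a bag in every tree decomposition; so some bag has ≥ 3 vertices and tw(G) ≥ 2. Therefore the treewidth is 2.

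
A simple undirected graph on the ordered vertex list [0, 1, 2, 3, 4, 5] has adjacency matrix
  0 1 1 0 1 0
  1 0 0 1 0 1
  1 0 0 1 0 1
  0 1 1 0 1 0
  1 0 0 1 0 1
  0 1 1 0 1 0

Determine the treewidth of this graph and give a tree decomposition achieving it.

Treewidth 3.
One such decomposition:
Bags: B1 = {0, 3, 4, 5}  B2 = {0, 1, 3, 5}  B3 = {0, 2, 3, 5}
Tree: B1–B2, B2–B3

Every bag has size at most 4, so the width is 4 − 1 = 3 and tw(G) ≤ 3. For the lower bound: the 4 vertex sets {3,4}, {1,5}, {0}, {2} are disjoint, each induces a connected subgraph, and every pair is joined by at least one edge of G. Contracting each set to a single vertex therefore yields K_{4} as a minor, and since treewidth is minor-monotone, tw(G) ≥ tw(K_{4}) = 3. Hence tw(G) = 3 exactly.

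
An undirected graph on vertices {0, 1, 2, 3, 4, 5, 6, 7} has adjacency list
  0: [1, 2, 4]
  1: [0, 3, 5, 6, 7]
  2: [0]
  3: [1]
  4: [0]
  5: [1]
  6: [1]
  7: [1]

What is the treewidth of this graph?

1

A width-1 tree decomposition is:
Bags: B1 = {1, 3}  B2 = {0, 1}  B3 = {0, 4}  B4 = {1, 6}  B5 = {1, 5}  B6 = {0, 2}  B7 = {1, 7}
Tree: B1–B2, B2–B3, B1–B4, B4–B5, B3–B6, B4–B7
Every bag has size at most 2, so the width is 2 − 1 = 1 and tw(G) ≤ 1. G has an edge, so its treewidth is at least 1. The upper and lower bounds meet at 1, so that is the treewidth.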